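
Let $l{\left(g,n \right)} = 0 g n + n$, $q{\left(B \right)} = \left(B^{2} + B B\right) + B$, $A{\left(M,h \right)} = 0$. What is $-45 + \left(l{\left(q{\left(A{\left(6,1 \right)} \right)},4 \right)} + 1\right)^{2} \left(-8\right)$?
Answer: $-245$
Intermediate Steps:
$q{\left(B \right)} = B + 2 B^{2}$ ($q{\left(B \right)} = \left(B^{2} + B^{2}\right) + B = 2 B^{2} + B = B + 2 B^{2}$)
$l{\left(g,n \right)} = n$ ($l{\left(g,n \right)} = 0 n + n = 0 + n = n$)
$-45 + \left(l{\left(q{\left(A{\left(6,1 \right)} \right)},4 \right)} + 1\right)^{2} \left(-8\right) = -45 + \left(4 + 1\right)^{2} \left(-8\right) = -45 + 5^{2} \left(-8\right) = -45 + 25 \left(-8\right) = -45 - 200 = -245$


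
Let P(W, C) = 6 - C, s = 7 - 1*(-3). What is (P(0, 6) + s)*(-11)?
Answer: -110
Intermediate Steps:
s = 10 (s = 7 + 3 = 10)
(P(0, 6) + s)*(-11) = ((6 - 1*6) + 10)*(-11) = ((6 - 6) + 10)*(-11) = (0 + 10)*(-11) = 10*(-11) = -110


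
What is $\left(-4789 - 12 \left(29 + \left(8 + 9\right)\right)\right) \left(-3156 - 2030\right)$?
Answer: $27698426$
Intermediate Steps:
$\left(-4789 - 12 \left(29 + \left(8 + 9\right)\right)\right) \left(-3156 - 2030\right) = \left(-4789 - 12 \left(29 + 17\right)\right) \left(-5186\right) = \left(-4789 - 552\right) \left(-5186\right) = \left(-5341\right) \left(-5186\right) = 27698426$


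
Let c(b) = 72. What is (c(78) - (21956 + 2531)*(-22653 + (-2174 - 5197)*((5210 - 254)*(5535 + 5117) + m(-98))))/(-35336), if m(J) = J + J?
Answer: -9528463194477615/35336 ≈ -2.6965e+11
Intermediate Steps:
m(J) = 2*J
(c(78) - (21956 + 2531)*(-22653 + (-2174 - 5197)*((5210 - 254)*(5535 + 5117) + m(-98))))/(-35336) = (72 - (21956 + 2531)*(-22653 + (-2174 - 5197)*((5210 - 254)*(5535 + 5117) + 2*(-98))))/(-35336) = (72 - 24487*(-22653 - 7371*(4956*10652 - 196)))*(-1/35336) = (72 - 24487*(-22653 - 7371*(52791312 - 196)))*(-1/35336) = (72 - 24487*(-22653 - 7371*52791116))*(-1/35336) = (72 - 24487*(-22653 - 389123316036))*(-1/35336) = (72 - 24487*(-389123338689))*(-1/35336) = (72 - 1*(-9528463194477543))*(-1/35336) = (72 + 9528463194477543)*(-1/35336) = 9528463194477615*(-1/35336) = -9528463194477615/35336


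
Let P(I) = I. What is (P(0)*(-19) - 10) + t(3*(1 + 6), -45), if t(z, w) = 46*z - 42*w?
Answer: 2846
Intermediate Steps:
t(z, w) = -42*w + 46*z
(P(0)*(-19) - 10) + t(3*(1 + 6), -45) = (0*(-19) - 10) + (-42*(-45) + 46*(3*(1 + 6))) = (0 - 10) + (1890 + 46*(3*7)) = -10 + (1890 + 46*21) = -10 + (1890 + 966) = -10 + 2856 = 2846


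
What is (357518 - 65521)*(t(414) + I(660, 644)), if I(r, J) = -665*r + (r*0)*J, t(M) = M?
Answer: -128036596542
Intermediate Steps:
I(r, J) = -665*r (I(r, J) = -665*r + 0*J = -665*r + 0 = -665*r)
(357518 - 65521)*(t(414) + I(660, 644)) = (357518 - 65521)*(414 - 665*660) = 291997*(414 - 438900) = 291997*(-438486) = -128036596542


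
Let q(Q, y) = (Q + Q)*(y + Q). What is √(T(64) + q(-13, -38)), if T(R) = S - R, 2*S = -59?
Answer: √4930/2 ≈ 35.107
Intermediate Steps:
S = -59/2 (S = (½)*(-59) = -59/2 ≈ -29.500)
q(Q, y) = 2*Q*(Q + y) (q(Q, y) = (2*Q)*(Q + y) = 2*Q*(Q + y))
T(R) = -59/2 - R
√(T(64) + q(-13, -38)) = √((-59/2 - 1*64) + 2*(-13)*(-13 - 38)) = √((-59/2 - 64) + 2*(-13)*(-51)) = √(-187/2 + 1326) = √(2465/2) = √4930/2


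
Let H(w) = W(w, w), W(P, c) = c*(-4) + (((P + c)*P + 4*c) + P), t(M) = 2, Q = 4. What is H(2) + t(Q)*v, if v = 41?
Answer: 92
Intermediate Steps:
W(P, c) = P + P*(P + c) (W(P, c) = -4*c + ((P*(P + c) + 4*c) + P) = -4*c + ((4*c + P*(P + c)) + P) = -4*c + (P + 4*c + P*(P + c)) = P + P*(P + c))
H(w) = w*(1 + 2*w) (H(w) = w*(1 + w + w) = w*(1 + 2*w))
H(2) + t(Q)*v = 2*(1 + 2*2) + 2*41 = 2*(1 + 4) + 82 = 2*5 + 82 = 10 + 82 = 92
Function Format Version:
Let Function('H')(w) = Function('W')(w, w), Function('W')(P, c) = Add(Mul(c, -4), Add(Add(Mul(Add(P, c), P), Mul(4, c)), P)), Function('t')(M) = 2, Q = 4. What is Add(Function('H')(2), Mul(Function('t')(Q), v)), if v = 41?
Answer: 92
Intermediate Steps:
Function('W')(P, c) = Add(P, Mul(P, Add(P, c))) (Function('W')(P, c) = Add(Mul(-4, c), Add(Add(Mul(P, Add(P, c)), Mul(4, c)), P)) = Add(Mul(-4, c), Add(Add(Mul(4, c), Mul(P, Add(P, c))), P)) = Add(Mul(-4, c), Add(P, Mul(4, c), Mul(P, Add(P, c)))) = Add(P, Mul(P, Add(P, c))))
Function('H')(w) = Mul(w, Add(1, Mul(2, w))) (Function('H')(w) = Mul(w, Add(1, w, w)) = Mul(w, Add(1, Mul(2, w))))
Add(Function('H')(2), Mul(Function('t')(Q), v)) = Add(Mul(2, Add(1, Mul(2, 2))), Mul(2, 41)) = Add(Mul(2, Add(1, 4)), 82) = Add(Mul(2, 5), 82) = Add(10, 82) = 92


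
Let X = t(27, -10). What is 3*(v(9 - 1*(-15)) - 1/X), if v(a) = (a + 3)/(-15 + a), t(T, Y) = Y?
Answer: 93/10 ≈ 9.3000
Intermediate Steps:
v(a) = (3 + a)/(-15 + a)
X = -10
3*(v(9 - 1*(-15)) - 1/X) = 3*((3 + (9 - 1*(-15)))/(-15 + (9 - 1*(-15))) - 1/(-10)) = 3*((3 + (9 + 15))/(-15 + (9 + 15)) - 1*(-⅒)) = 3*((3 + 24)/(-15 + 24) + ⅒) = 3*(27/9 + ⅒) = 3*((⅑)*27 + ⅒) = 3*(3 + ⅒) = 3*(31/10) = 93/10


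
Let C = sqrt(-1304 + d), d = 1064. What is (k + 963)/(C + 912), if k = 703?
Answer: 31654/17333 - 833*I*sqrt(15)/103998 ≈ 1.8262 - 0.031022*I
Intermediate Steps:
C = 4*I*sqrt(15) (C = sqrt(-1304 + 1064) = sqrt(-240) = 4*I*sqrt(15) ≈ 15.492*I)
(k + 963)/(C + 912) = (703 + 963)/(4*I*sqrt(15) + 912) = 1666/(912 + 4*I*sqrt(15))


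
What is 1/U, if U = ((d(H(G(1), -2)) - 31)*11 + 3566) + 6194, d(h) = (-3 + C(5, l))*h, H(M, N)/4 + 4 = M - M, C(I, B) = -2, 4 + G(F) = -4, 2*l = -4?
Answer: 1/10299 ≈ 9.7097e-5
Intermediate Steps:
l = -2 (l = (½)*(-4) = -2)
G(F) = -8 (G(F) = -4 - 4 = -8)
H(M, N) = -16 (H(M, N) = -16 + 4*(M - M) = -16 + 4*0 = -16 + 0 = -16)
d(h) = -5*h (d(h) = (-3 - 2)*h = -5*h)
U = 10299 (U = ((-5*(-16) - 31)*11 + 3566) + 6194 = ((80 - 31)*11 + 3566) + 6194 = (49*11 + 3566) + 6194 = (539 + 3566) + 6194 = 4105 + 6194 = 10299)
1/U = 1/10299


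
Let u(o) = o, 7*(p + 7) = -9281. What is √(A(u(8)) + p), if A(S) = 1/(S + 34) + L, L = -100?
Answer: I*√51582/6 ≈ 37.853*I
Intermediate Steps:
p = -9330/7 (p = -7 + (⅐)*(-9281) = -7 - 9281/7 = -9330/7 ≈ -1332.9)
A(S) = -100 + 1/(34 + S) (A(S) = 1/(S + 34) - 100 = 1/(34 + S) - 100 = -100 + 1/(34 + S))
√(A(u(8)) + p) = √((-3399 - 100*8)/(34 + 8) - 9330/7) = √((-3399 - 800)/42 - 9330/7) = √((1/42)*(-4199) - 9330/7) = √(-4199/42 - 9330/7) = √(-8597/6) = I*√51582/6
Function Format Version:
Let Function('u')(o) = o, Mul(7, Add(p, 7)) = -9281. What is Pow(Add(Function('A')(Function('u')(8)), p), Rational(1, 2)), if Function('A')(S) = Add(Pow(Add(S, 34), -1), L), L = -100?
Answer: Mul(Rational(1, 6), I, Pow(51582, Rational(1, 2))) ≈ Mul(37.853, I)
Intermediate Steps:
p = Rational(-9330, 7) (p = Add(-7, Mul(Rational(1, 7), -9281)) = Add(-7, Rational(-9281, 7)) = Rational(-9330, 7) ≈ -1332.9)
Function('A')(S) = Add(-100, Pow(Add(34, S), -1)) (Function('A')(S) = Add(Pow(Add(S, 34), -1), -100) = Add(Pow(Add(34, S), -1), -100) = Add(-100, Pow(Add(34, S), -1)))
Pow(Add(Function('A')(Function('u')(8)), p), Rational(1, 2)) = Pow(Add(Mul(Pow(Add(34, 8), -1), Add(-3399, Mul(-100, 8))), Rational(-9330, 7)), Rational(1, 2)) = Pow(Add(Mul(Pow(42, -1), Add(-3399, -800)), Rational(-9330, 7)), Rational(1, 2)) = Pow(Add(Mul(Rational(1, 42), -4199), Rational(-9330, 7)), Rational(1, 2)) = Pow(Add(Rational(-4199, 42), Rational(-9330, 7)), Rational(1, 2)) = Pow(Rational(-8597, 6), Rational(1, 2)) = Mul(Rational(1, 6), I, Pow(51582, Rational(1, 2)))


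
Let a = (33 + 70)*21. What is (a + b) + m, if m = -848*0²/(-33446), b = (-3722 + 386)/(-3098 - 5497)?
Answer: 6198107/2865 ≈ 2163.4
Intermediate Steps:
b = 1112/2865 (b = -3336/(-8595) = -3336*(-1/8595) = 1112/2865 ≈ 0.38813)
a = 2163 (a = 103*21 = 2163)
m = 0 (m = -848*0*(-1/33446) = 0*(-1/33446) = 0)
(a + b) + m = (2163 + 1112/2865) + 0 = 6198107/2865 + 0 = 6198107/2865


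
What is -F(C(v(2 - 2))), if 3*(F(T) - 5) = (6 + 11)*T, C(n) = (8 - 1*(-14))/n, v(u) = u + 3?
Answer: -419/9 ≈ -46.556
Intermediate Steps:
v(u) = 3 + u
C(n) = 22/n (C(n) = (8 + 14)/n = 22/n)
F(T) = 5 + 17*T/3 (F(T) = 5 + ((6 + 11)*T)/3 = 5 + (17*T)/3 = 5 + 17*T/3)
-F(C(v(2 - 2))) = -(5 + 17*(22/(3 + (2 - 2)))/3) = -(5 + 17*(22/(3 + 0))/3) = -(5 + 17*(22/3)/3) = -(5 + 17*(22*(⅓))/3) = -(5 + (17/3)*(22/3)) = -(5 + 374/9) = -1*419/9 = -419/9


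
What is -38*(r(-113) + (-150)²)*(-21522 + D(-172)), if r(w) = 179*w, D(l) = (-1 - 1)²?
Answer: 1858595732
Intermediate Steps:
D(l) = 4 (D(l) = (-2)² = 4)
-38*(r(-113) + (-150)²)*(-21522 + D(-172)) = -38*(179*(-113) + (-150)²)*(-21522 + 4) = -38*(-20227 + 22500)*(-21518) = -86374*(-21518) = -38*(-48910414) = 1858595732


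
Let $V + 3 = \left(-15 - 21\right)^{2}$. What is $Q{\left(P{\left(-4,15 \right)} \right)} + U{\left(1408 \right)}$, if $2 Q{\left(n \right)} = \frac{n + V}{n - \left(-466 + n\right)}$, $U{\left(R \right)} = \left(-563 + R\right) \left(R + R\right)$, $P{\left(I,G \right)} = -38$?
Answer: $\frac{2217713895}{932} \approx 2.3795 \cdot 10^{6}$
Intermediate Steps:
$U{\left(R \right)} = 2 R \left(-563 + R\right)$ ($U{\left(R \right)} = \left(-563 + R\right) 2 R = 2 R \left(-563 + R\right)$)
$V = 1293$ ($V = -3 + \left(-15 - 21\right)^{2} = -3 + \left(-36\right)^{2} = -3 + 1296 = 1293$)
$Q{\left(n \right)} = \frac{1293}{932} + \frac{n}{932}$ ($Q{\left(n \right)} = \frac{\left(n + 1293\right) \frac{1}{n - \left(-466 + n\right)}}{2} = \frac{\left(1293 + n\right) \frac{1}{466}}{2} = \frac{\frac{1293}{466} + \frac{n}{466}}{2} = \frac{1293}{932} + \frac{n}{932}$)
$Q{\left(P{\left(-4,15 \right)} \right)} + U{\left(1408 \right)} = \left(\frac{1293}{932} + \frac{1}{932} \left(-38\right)\right) + 2 \cdot 1408 \left(-563 + 1408\right) = \left(\frac{1293}{932} - \frac{19}{466}\right) + 2 \cdot 1408 \cdot 845 = \frac{1255}{932} + 2379520 = \frac{2217713895}{932}$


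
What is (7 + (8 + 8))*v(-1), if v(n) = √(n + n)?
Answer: 23*I*√2 ≈ 32.527*I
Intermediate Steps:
v(n) = √2*√n (v(n) = √(2*n) = √2*√n)
(7 + (8 + 8))*v(-1) = (7 + (8 + 8))*(√2*√(-1)) = (7 + 16)*(√2*I) = 23*(I*√2) = 23*I*√2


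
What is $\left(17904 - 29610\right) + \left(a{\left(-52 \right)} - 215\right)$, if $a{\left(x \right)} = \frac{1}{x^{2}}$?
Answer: $- \frac{32234383}{2704} \approx -11921.0$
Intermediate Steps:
$a{\left(x \right)} = \frac{1}{x^{2}}$
$\left(17904 - 29610\right) + \left(a{\left(-52 \right)} - 215\right) = \left(17904 - 29610\right) - \left(215 - \frac{1}{2704}\right) = -11706 + \left(\frac{1}{2704} - 215\right) = -11706 - \frac{581359}{2704} = - \frac{32234383}{2704}$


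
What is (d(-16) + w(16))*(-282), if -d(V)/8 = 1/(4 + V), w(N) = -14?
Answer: 3760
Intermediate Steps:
d(V) = -8/(4 + V)
(d(-16) + w(16))*(-282) = (-8/(4 - 16) - 14)*(-282) = (-8/(-12) - 14)*(-282) = (-8*(-1/12) - 14)*(-282) = (2/3 - 14)*(-282) = -40/3*(-282) = 3760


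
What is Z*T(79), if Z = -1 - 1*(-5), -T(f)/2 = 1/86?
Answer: -4/43 ≈ -0.093023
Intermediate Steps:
T(f) = -1/43 (T(f) = -2/86 = -2*1/86 = -1/43)
Z = 4 (Z = -1 + 5 = 4)
Z*T(79) = 4*(-1/43) = -4/43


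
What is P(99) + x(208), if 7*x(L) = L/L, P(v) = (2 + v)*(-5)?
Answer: -3534/7 ≈ -504.86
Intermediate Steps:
P(v) = -10 - 5*v
x(L) = ⅐ (x(L) = (L/L)/7 = (⅐)*1 = ⅐)
P(99) + x(208) = (-10 - 5*99) + ⅐ = (-10 - 495) + ⅐ = -505 + ⅐ = -3534/7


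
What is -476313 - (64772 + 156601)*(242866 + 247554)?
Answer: -108566222973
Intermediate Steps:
-476313 - (64772 + 156601)*(242866 + 247554) = -476313 - 221373*490420 = -476313 - 1*108565746660 = -476313 - 108565746660 = -108566222973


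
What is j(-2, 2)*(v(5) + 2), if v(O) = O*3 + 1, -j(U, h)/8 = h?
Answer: -288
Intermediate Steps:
j(U, h) = -8*h
v(O) = 1 + 3*O (v(O) = 3*O + 1 = 1 + 3*O)
j(-2, 2)*(v(5) + 2) = (-8*2)*((1 + 3*5) + 2) = -16*((1 + 15) + 2) = -16*(16 + 2) = -16*18 = -288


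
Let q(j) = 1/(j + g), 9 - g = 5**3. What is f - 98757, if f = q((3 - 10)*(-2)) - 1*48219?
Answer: -14991553/102 ≈ -1.4698e+5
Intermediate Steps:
g = -116 (g = 9 - 1*5**3 = 9 - 1*125 = 9 - 125 = -116)
q(j) = 1/(-116 + j) (q(j) = 1/(j - 116) = 1/(-116 + j))
f = -4918339/102 (f = 1/(-116 + (3 - 10)*(-2)) - 1*48219 = 1/(-116 - 7*(-2)) - 48219 = 1/(-116 + 14) - 48219 = 1/(-102) - 48219 = -1/102 - 48219 = -4918339/102 ≈ -48219.)
f - 98757 = -4918339/102 - 98757 = -14991553/102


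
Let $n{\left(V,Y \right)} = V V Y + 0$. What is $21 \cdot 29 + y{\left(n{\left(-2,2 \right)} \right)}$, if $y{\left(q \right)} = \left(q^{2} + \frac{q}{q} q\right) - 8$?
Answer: $673$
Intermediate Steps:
$n{\left(V,Y \right)} = Y V^{2}$ ($n{\left(V,Y \right)} = V^{2} Y + 0 = Y V^{2} + 0 = Y V^{2}$)
$y{\left(q \right)} = -8 + q + q^{2}$ ($y{\left(q \right)} = \left(q^{2} + 1 q\right) - 8 = \left(q^{2} + q\right) - 8 = \left(q + q^{2}\right) - 8 = -8 + q + q^{2}$)
$21 \cdot 29 + y{\left(n{\left(-2,2 \right)} \right)} = 21 \cdot 29 + \left(-8 + 2 \left(-2\right)^{2} + \left(2 \left(-2\right)^{2}\right)^{2}\right) = 609 + \left(-8 + 2 \cdot 4 + \left(2 \cdot 4\right)^{2}\right) = 609 + \left(-8 + 8 + 8^{2}\right) = 609 + \left(-8 + 8 + 64\right) = 609 + 64 = 673$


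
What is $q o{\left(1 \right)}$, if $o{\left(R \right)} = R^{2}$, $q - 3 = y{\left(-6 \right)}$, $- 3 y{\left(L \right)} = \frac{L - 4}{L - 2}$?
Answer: $\frac{31}{12} \approx 2.5833$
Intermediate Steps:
$y{\left(L \right)} = - \frac{-4 + L}{3 \left(-2 + L\right)}$ ($y{\left(L \right)} = - \frac{\left(L - 4\right) \frac{1}{L - 2}}{3} = - \frac{\left(-4 + L\right) \frac{1}{-2 + L}}{3} = - \frac{\frac{1}{-2 + L} \left(-4 + L\right)}{3} = - \frac{-4 + L}{3 \left(-2 + L\right)}$)
$q = \frac{31}{12}$ ($q = 3 + \frac{4 - -6}{3 \left(-2 - 6\right)} = 3 + \frac{4 + 6}{3 \left(-8\right)} = 3 + \frac{1}{3} \left(- \frac{1}{8}\right) 10 = 3 - \frac{5}{12} = \frac{31}{12} \approx 2.5833$)
$q o{\left(1 \right)} = \frac{31 \cdot 1^{2}}{12} = \frac{31}{12} \cdot 1 = \frac{31}{12}$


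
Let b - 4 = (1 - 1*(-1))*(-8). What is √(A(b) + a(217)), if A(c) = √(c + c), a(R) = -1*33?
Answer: √(-33 + 2*I*√6) ≈ 0.42524 + 5.7603*I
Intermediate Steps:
a(R) = -33
b = -12 (b = 4 + (1 - 1*(-1))*(-8) = 4 + (1 + 1)*(-8) = 4 + 2*(-8) = 4 - 16 = -12)
A(c) = √2*√c (A(c) = √(2*c) = √2*√c)
√(A(b) + a(217)) = √(√2*√(-12) - 33) = √(√2*(2*I*√3) - 33) = √(2*I*√6 - 33) = √(-33 + 2*I*√6)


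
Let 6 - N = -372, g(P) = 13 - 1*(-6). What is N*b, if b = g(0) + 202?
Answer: 83538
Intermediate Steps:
g(P) = 19 (g(P) = 13 + 6 = 19)
N = 378 (N = 6 - 1*(-372) = 6 + 372 = 378)
b = 221 (b = 19 + 202 = 221)
N*b = 378*221 = 83538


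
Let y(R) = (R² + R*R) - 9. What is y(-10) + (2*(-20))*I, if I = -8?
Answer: 511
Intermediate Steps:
y(R) = -9 + 2*R² (y(R) = (R² + R²) - 9 = 2*R² - 9 = -9 + 2*R²)
y(-10) + (2*(-20))*I = (-9 + 2*(-10)²) + (2*(-20))*(-8) = (-9 + 2*100) - 40*(-8) = (-9 + 200) + 320 = 191 + 320 = 511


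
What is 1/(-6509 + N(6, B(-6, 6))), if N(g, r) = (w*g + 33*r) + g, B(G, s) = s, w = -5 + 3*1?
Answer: -1/6317 ≈ -0.00015830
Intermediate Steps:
w = -2 (w = -5 + 3 = -2)
N(g, r) = -g + 33*r (N(g, r) = (-2*g + 33*r) + g = -g + 33*r)
1/(-6509 + N(6, B(-6, 6))) = 1/(-6509 + (-1*6 + 33*6)) = 1/(-6509 + (-6 + 198)) = 1/(-6509 + 192) = 1/(-6317) = -1/6317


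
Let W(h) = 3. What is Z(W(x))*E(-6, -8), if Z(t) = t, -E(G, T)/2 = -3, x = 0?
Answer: 18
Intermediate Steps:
E(G, T) = 6 (E(G, T) = -2*(-3) = 6)
Z(W(x))*E(-6, -8) = 3*6 = 18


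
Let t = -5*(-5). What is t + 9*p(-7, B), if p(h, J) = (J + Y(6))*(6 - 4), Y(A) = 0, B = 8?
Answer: 169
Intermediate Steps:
t = 25
p(h, J) = 2*J (p(h, J) = (J + 0)*(6 - 4) = J*2 = 2*J)
t + 9*p(-7, B) = 25 + 9*(2*8) = 25 + 9*16 = 25 + 144 = 169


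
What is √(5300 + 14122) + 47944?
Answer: 47944 + 3*√2158 ≈ 48083.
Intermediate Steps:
√(5300 + 14122) + 47944 = √19422 + 47944 = 3*√2158 + 47944 = 47944 + 3*√2158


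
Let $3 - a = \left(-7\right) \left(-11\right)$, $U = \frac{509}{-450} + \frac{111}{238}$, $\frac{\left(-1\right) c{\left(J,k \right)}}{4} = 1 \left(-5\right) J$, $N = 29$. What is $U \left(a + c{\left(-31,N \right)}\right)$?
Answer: $\frac{12351812}{26775} \approx 461.32$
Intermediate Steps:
$c{\left(J,k \right)} = 20 J$ ($c{\left(J,k \right)} = - 4 \cdot 1 \left(-5\right) J = - 4 \left(- 5 J\right) = 20 J$)
$U = - \frac{17798}{26775}$ ($U = 509 \left(- \frac{1}{450}\right) + 111 \cdot \frac{1}{238} = - \frac{509}{450} + \frac{111}{238} = - \frac{17798}{26775} \approx -0.66472$)
$a = -74$ ($a = 3 - \left(-7\right) \left(-11\right) = 3 - 77 = -74$)
$U \left(a + c{\left(-31,N \right)}\right) = - \frac{17798 \left(-74 + 20 \left(-31\right)\right)}{26775} = - \frac{17798 \left(-74 - 620\right)}{26775} = \left(- \frac{17798}{26775}\right) \left(-694\right) = \frac{12351812}{26775}$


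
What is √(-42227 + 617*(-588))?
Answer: I*√405023 ≈ 636.41*I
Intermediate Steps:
√(-42227 + 617*(-588)) = √(-42227 - 362796) = √(-405023) = I*√405023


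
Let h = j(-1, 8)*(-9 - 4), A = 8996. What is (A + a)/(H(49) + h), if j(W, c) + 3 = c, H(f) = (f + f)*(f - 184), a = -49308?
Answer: 40312/13295 ≈ 3.0321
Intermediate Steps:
H(f) = 2*f*(-184 + f) (H(f) = (2*f)*(-184 + f) = 2*f*(-184 + f))
j(W, c) = -3 + c
h = -65 (h = (-3 + 8)*(-9 - 4) = 5*(-13) = -65)
(A + a)/(H(49) + h) = (8996 - 49308)/(2*49*(-184 + 49) - 65) = -40312/(2*49*(-135) - 65) = -40312/(-13230 - 65) = -40312/(-13295) = -40312*(-1/13295) = 40312/13295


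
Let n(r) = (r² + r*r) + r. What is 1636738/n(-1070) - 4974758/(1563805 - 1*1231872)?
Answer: -174880492303/12253306695 ≈ -14.272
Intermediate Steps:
n(r) = r + 2*r² (n(r) = (r² + r²) + r = 2*r² + r = r + 2*r²)
1636738/n(-1070) - 4974758/(1563805 - 1*1231872) = 1636738/((-1070*(1 + 2*(-1070)))) - 4974758/(1563805 - 1*1231872) = 1636738/((-1070*(1 - 2140))) - 4974758/(1563805 - 1231872) = 1636738/((-1070*(-2139))) - 4974758/331933 = 1636738/2288730 - 4974758*1/331933 = 1636738*(1/2288730) - 4974758/331933 = 26399/36915 - 4974758/331933 = -174880492303/12253306695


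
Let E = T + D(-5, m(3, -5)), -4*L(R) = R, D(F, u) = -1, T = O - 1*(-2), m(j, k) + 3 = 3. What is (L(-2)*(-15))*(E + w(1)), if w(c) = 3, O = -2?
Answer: -15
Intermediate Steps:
m(j, k) = 0 (m(j, k) = -3 + 3 = 0)
T = 0 (T = -2 - 1*(-2) = -2 + 2 = 0)
L(R) = -R/4
E = -1 (E = 0 - 1 = -1)
(L(-2)*(-15))*(E + w(1)) = (-¼*(-2)*(-15))*(-1 + 3) = ((½)*(-15))*2 = -15/2*2 = -15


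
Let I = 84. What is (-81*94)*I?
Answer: -639576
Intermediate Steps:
(-81*94)*I = -81*94*84 = -7614*84 = -639576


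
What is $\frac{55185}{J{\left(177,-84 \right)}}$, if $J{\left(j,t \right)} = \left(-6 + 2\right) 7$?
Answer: $- \frac{55185}{28} \approx -1970.9$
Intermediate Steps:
$J{\left(j,t \right)} = -28$ ($J{\left(j,t \right)} = \left(-4\right) 7 = -28$)
$\frac{55185}{J{\left(177,-84 \right)}} = \frac{55185}{-28} = 55185 \left(- \frac{1}{28}\right) = - \frac{55185}{28}$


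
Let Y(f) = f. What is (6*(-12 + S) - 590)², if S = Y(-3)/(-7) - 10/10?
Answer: 21696964/49 ≈ 4.4280e+5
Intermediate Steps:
S = -4/7 (S = -3/(-7) - 10/10 = -3*(-⅐) - 10*⅒ = 3/7 - 1 = -4/7 ≈ -0.57143)
(6*(-12 + S) - 590)² = (6*(-12 - 4/7) - 590)² = (6*(-88/7) - 590)² = (-528/7 - 590)² = (-4658/7)² = 21696964/49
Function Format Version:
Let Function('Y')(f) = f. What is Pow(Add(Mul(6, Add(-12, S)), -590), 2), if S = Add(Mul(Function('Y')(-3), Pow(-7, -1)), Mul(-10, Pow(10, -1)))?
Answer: Rational(21696964, 49) ≈ 4.4280e+5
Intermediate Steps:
S = Rational(-4, 7) (S = Add(Mul(-3, Pow(-7, -1)), Mul(-10, Pow(10, -1))) = Add(Mul(-3, Rational(-1, 7)), Mul(-10, Rational(1, 10))) = Add(Rational(3, 7), -1) = Rational(-4, 7) ≈ -0.57143)
Pow(Add(Mul(6, Add(-12, S)), -590), 2) = Pow(Add(Mul(6, Add(-12, Rational(-4, 7))), -590), 2) = Pow(Add(Mul(6, Rational(-88, 7)), -590), 2) = Pow(Add(Rational(-528, 7), -590), 2) = Pow(Rational(-4658, 7), 2) = Rational(21696964, 49)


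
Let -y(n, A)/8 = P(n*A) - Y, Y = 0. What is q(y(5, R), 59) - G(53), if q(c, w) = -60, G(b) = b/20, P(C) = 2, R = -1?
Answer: -1253/20 ≈ -62.650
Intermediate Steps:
y(n, A) = -16 (y(n, A) = -8*(2 - 1*0) = -8*(2 + 0) = -8*2 = -16)
G(b) = b/20 (G(b) = b*(1/20) = b/20)
q(y(5, R), 59) - G(53) = -60 - 53/20 = -1253/20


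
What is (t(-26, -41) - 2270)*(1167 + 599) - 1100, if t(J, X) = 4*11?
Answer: -3932216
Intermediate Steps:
t(J, X) = 44
(t(-26, -41) - 2270)*(1167 + 599) - 1100 = (44 - 2270)*(1167 + 599) - 1100 = -2226*1766 - 1100 = -3931116 - 1100 = -3932216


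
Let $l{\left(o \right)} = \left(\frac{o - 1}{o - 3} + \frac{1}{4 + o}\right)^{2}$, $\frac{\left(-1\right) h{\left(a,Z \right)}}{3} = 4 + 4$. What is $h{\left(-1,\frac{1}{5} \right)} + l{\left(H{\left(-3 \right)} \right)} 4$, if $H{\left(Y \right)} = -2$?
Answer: $- \frac{479}{25} \approx -19.16$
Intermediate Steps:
$h{\left(a,Z \right)} = -24$ ($h{\left(a,Z \right)} = - 3 \left(4 + 4\right) = \left(-3\right) 8 = -24$)
$l{\left(o \right)} = \left(\frac{1}{4 + o} + \frac{-1 + o}{-3 + o}\right)^{2}$ ($l{\left(o \right)} = \left(\frac{-1 + o}{-3 + o} + \frac{1}{4 + o}\right)^{2} = \left(\frac{1}{4 + o} + \frac{-1 + o}{-3 + o}\right)^{2}$)
$h{\left(-1,\frac{1}{5} \right)} + l{\left(H{\left(-3 \right)} \right)} 4 = -24 + \frac{\left(-7 + \left(-2\right)^{2} + 4 \left(-2\right)\right)^{2}}{\left(-3 - 2\right)^{2} \left(4 - 2\right)^{2}} \cdot 4 = -24 + \frac{\left(-7 + 4 - 8\right)^{2}}{25 \cdot 4} \cdot 4 = -24 + \frac{1}{25} \cdot \frac{1}{4} \left(-11\right)^{2} \cdot 4 = -24 + \frac{1}{25} \cdot \frac{1}{4} \cdot 121 \cdot 4 = -24 + \frac{121}{100} \cdot 4 = -24 + \frac{121}{25} = - \frac{479}{25}$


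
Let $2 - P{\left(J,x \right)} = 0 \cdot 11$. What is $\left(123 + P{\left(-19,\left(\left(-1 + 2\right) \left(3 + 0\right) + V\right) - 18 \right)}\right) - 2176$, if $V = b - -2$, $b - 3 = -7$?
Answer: $-2051$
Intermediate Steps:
$b = -4$ ($b = 3 - 7 = -4$)
$V = -2$ ($V = -4 - -2 = -4 + 2 = -2$)
$P{\left(J,x \right)} = 2$ ($P{\left(J,x \right)} = 2 - 0 \cdot 11 = 2 - 0 = 2 + 0 = 2$)
$\left(123 + P{\left(-19,\left(\left(-1 + 2\right) \left(3 + 0\right) + V\right) - 18 \right)}\right) - 2176 = \left(123 + 2\right) - 2176 = 125 - 2176 = -2051$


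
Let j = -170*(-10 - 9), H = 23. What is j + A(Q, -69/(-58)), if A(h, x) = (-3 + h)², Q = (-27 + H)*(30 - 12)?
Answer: 8855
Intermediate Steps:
Q = -72 (Q = (-27 + 23)*(30 - 12) = -4*18 = -72)
j = 3230 (j = -170*(-19) = 3230)
j + A(Q, -69/(-58)) = 3230 + (-3 - 72)² = 3230 + (-75)² = 3230 + 5625 = 8855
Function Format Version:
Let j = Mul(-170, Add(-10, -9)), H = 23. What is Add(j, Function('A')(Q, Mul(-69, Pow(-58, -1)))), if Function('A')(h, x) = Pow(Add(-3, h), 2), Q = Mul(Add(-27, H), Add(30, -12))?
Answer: 8855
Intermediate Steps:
Q = -72 (Q = Mul(Add(-27, 23), Add(30, -12)) = Mul(-4, 18) = -72)
j = 3230 (j = Mul(-170, -19) = 3230)
Add(j, Function('A')(Q, Mul(-69, Pow(-58, -1)))) = Add(3230, Pow(Add(-3, -72), 2)) = Add(3230, Pow(-75, 2)) = Add(3230, 5625) = 8855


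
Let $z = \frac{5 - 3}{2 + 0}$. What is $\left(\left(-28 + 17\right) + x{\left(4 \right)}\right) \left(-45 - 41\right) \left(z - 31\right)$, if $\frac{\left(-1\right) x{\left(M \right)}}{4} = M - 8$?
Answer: $12900$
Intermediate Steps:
$z = 1$ ($z = \frac{1}{2} \cdot 2 = 1$)
$x{\left(M \right)} = 32 - 4 M$ ($x{\left(M \right)} = - 4 \left(M - 8\right) = - 4 \left(-8 + M\right) = 32 - 4 M$)
$\left(\left(-28 + 17\right) + x{\left(4 \right)}\right) \left(-45 - 41\right) \left(z - 31\right) = \left(\left(-28 + 17\right) + \left(32 - 16\right)\right) \left(-45 - 41\right) \left(1 - 31\right) = \left(-11 + \left(32 - 16\right)\right) \left(\left(-86\right) \left(-30\right)\right) = \left(-11 + 16\right) 2580 = 5 \cdot 2580 = 12900$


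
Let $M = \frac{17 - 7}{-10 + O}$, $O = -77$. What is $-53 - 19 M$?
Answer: $- \frac{4421}{87} \approx -50.816$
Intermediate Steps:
$M = - \frac{10}{87}$ ($M = \frac{17 - 7}{-10 - 77} = \frac{10}{-87} = 10 \left(- \frac{1}{87}\right) = - \frac{10}{87} \approx -0.11494$)
$-53 - 19 M = -53 - - \frac{190}{87} = -53 + \frac{190}{87} = - \frac{4421}{87}$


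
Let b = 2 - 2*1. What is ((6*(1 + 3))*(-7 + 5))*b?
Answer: 0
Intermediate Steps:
b = 0 (b = 2 - 2 = 0)
((6*(1 + 3))*(-7 + 5))*b = ((6*(1 + 3))*(-7 + 5))*0 = ((6*4)*(-2))*0 = (24*(-2))*0 = -48*0 = 0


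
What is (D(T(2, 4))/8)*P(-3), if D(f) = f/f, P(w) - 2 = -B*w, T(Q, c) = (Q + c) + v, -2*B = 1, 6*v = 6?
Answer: 1/16 ≈ 0.062500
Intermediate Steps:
v = 1 (v = (⅙)*6 = 1)
B = -½ (B = -½*1 = -½ ≈ -0.50000)
T(Q, c) = 1 + Q + c (T(Q, c) = (Q + c) + 1 = 1 + Q + c)
P(w) = 2 + w/2 (P(w) = 2 - (-1)*w/2 = 2 + w/2)
D(f) = 1
(D(T(2, 4))/8)*P(-3) = (1/8)*(2 + (½)*(-3)) = (1*(⅛))*(2 - 3/2) = (⅛)*(½) = 1/16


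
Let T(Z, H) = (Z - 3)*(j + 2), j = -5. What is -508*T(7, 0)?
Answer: 6096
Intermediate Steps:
T(Z, H) = 9 - 3*Z (T(Z, H) = (Z - 3)*(-5 + 2) = (-3 + Z)*(-3) = 9 - 3*Z)
-508*T(7, 0) = -508*(9 - 3*7) = -508*(9 - 21) = -508*(-12) = 6096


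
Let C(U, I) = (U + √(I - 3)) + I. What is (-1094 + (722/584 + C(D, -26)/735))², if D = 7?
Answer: 55006428404294393/46061744400 - 234534493*I*√29/78872850 ≈ 1.1942e+6 - 16.013*I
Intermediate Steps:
C(U, I) = I + U + √(-3 + I) (C(U, I) = (U + √(-3 + I)) + I = I + U + √(-3 + I))
(-1094 + (722/584 + C(D, -26)/735))² = (-1094 + (722/584 + (-26 + 7 + √(-3 - 26))/735))² = (-1094 + (722*(1/584) + (-26 + 7 + √(-29))*(1/735)))² = (-1094 + (361/292 + (-26 + 7 + I*√29)*(1/735)))² = (-1094 + (361/292 + (-19 + I*√29)*(1/735)))² = (-1094 + (361/292 + (-19/735 + I*√29/735)))² = (-1094 + (259787/214620 + I*√29/735))² = (-234534493/214620 + I*√29/735)²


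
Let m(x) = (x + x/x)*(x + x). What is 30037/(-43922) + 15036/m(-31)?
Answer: 50378531/6807910 ≈ 7.4000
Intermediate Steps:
m(x) = 2*x*(1 + x) (m(x) = (x + 1)*(2*x) = (1 + x)*(2*x) = 2*x*(1 + x))
30037/(-43922) + 15036/m(-31) = 30037/(-43922) + 15036/((2*(-31)*(1 - 31))) = 30037*(-1/43922) + 15036/((2*(-31)*(-30))) = -30037/43922 + 15036/1860 = -30037/43922 + 15036*(1/1860) = -30037/43922 + 1253/155 = 50378531/6807910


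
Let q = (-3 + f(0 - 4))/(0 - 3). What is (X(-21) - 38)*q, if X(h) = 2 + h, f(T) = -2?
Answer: -95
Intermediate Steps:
q = 5/3 (q = (-3 - 2)/(0 - 3) = -5/(-3) = -5*(-⅓) = 5/3 ≈ 1.6667)
(X(-21) - 38)*q = ((2 - 21) - 38)*(5/3) = (-19 - 38)*(5/3) = -57*5/3 = -95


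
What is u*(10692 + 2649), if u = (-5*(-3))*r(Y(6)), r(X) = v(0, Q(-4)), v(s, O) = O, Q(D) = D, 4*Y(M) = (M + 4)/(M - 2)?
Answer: -800460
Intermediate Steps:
Y(M) = (4 + M)/(4*(-2 + M)) (Y(M) = ((M + 4)/(M - 2))/4 = ((4 + M)/(-2 + M))/4 = (4 + M)/(4*(-2 + M)))
r(X) = -4
u = -60 (u = -5*(-3)*(-4) = 15*(-4) = -60)
u*(10692 + 2649) = -60*(10692 + 2649) = -60*13341 = -800460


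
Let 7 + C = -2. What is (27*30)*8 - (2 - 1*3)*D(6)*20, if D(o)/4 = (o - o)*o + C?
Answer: 5760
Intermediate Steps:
C = -9 (C = -7 - 2 = -9)
D(o) = -36 (D(o) = 4*((o - o)*o - 9) = 4*(0*o - 9) = 4*(0 - 9) = 4*(-9) = -36)
(27*30)*8 - (2 - 1*3)*D(6)*20 = (27*30)*8 - (2 - 1*3)*(-36)*20 = 810*8 - (2 - 3)*(-36)*20 = 6480 - (-1*(-36))*20 = 6480 - 36*20 = 6480 - 1*720 = 6480 - 720 = 5760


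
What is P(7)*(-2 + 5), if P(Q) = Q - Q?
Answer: 0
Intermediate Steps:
P(Q) = 0
P(7)*(-2 + 5) = 0*(-2 + 5) = 0*3 = 0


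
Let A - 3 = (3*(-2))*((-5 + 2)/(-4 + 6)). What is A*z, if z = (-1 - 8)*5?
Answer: -540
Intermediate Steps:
z = -45 (z = -9*5 = -45)
A = 12 (A = 3 + (3*(-2))*((-5 + 2)/(-4 + 6)) = 3 - (-18)/2 = 3 - 6*(-3/2) = 3 + 9 = 12)
A*z = 12*(-45) = -540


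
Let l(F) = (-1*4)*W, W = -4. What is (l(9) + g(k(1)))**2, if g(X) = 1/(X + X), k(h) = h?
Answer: 1089/4 ≈ 272.25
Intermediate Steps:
g(X) = 1/(2*X)
l(F) = 16 (l(F) = -1*4*(-4) = -4*(-4) = 16)
(l(9) + g(k(1)))**2 = (16 + (1/2)/1)**2 = (16 + (1/2)*1)**2 = (16 + 1/2)**2 = (33/2)**2 = 1089/4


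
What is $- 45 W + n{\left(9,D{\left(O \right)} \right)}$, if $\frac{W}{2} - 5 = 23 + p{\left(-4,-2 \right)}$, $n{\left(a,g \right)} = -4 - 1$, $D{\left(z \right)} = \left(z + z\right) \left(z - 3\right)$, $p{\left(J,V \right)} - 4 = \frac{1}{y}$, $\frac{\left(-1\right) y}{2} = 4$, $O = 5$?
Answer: $- \frac{11495}{4} \approx -2873.8$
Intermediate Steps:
$y = -8$ ($y = \left(-2\right) 4 = -8$)
$p{\left(J,V \right)} = \frac{31}{8}$ ($p{\left(J,V \right)} = 4 + \frac{1}{-8} = 4 - \frac{1}{8} = \frac{31}{8}$)
$D{\left(z \right)} = 2 z \left(-3 + z\right)$
$n{\left(a,g \right)} = -5$ ($n{\left(a,g \right)} = -4 - 1 = -5$)
$W = \frac{255}{4}$ ($W = 10 + 2 \left(23 + \frac{31}{8}\right) = 10 + 2 \cdot \frac{215}{8} = 10 + \frac{215}{4} = \frac{255}{4} \approx 63.75$)
$- 45 W + n{\left(9,D{\left(O \right)} \right)} = \left(-45\right) \frac{255}{4} - 5 = - \frac{11475}{4} - 5 = - \frac{11495}{4}$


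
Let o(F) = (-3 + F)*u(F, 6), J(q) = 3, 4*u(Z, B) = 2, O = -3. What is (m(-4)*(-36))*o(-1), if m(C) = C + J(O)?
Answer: -72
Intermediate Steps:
u(Z, B) = ½ (u(Z, B) = (¼)*2 = ½)
m(C) = 3 + C (m(C) = C + 3 = 3 + C)
o(F) = -3/2 + F/2 (o(F) = (-3 + F)*(½) = -3/2 + F/2)
(m(-4)*(-36))*o(-1) = ((3 - 4)*(-36))*(-3/2 + (½)*(-1)) = (-1*(-36))*(-3/2 - ½) = 36*(-2) = -72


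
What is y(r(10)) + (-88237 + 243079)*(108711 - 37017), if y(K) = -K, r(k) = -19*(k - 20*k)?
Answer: 11101238738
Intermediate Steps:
r(k) = 361*k (r(k) = -(-361)*k = 361*k)
y(r(10)) + (-88237 + 243079)*(108711 - 37017) = -361*10 + (-88237 + 243079)*(108711 - 37017) = -1*3610 + 154842*71694 = -3610 + 11101242348 = 11101238738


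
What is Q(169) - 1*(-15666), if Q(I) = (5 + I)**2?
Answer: 45942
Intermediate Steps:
Q(169) - 1*(-15666) = (5 + 169)**2 - 1*(-15666) = 174**2 + 15666 = 30276 + 15666 = 45942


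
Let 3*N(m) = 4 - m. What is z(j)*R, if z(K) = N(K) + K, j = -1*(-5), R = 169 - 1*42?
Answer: 1778/3 ≈ 592.67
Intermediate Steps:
N(m) = 4/3 - m/3 (N(m) = (4 - m)/3 = 4/3 - m/3)
R = 127 (R = 169 - 42 = 127)
j = 5
z(K) = 4/3 + 2*K/3 (z(K) = (4/3 - K/3) + K = 4/3 + 2*K/3)
z(j)*R = (4/3 + (⅔)*5)*127 = (4/3 + 10/3)*127 = (14/3)*127 = 1778/3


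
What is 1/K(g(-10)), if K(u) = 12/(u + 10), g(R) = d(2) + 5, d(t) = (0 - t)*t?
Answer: 11/12 ≈ 0.91667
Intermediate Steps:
d(t) = -t² (d(t) = (-t)*t = -t²)
g(R) = 1 (g(R) = -1*2² + 5 = -1*4 + 5 = -4 + 5 = 1)
K(u) = 12/(10 + u)
1/K(g(-10)) = 1/(12/(10 + 1)) = 1/(12/11) = 11/12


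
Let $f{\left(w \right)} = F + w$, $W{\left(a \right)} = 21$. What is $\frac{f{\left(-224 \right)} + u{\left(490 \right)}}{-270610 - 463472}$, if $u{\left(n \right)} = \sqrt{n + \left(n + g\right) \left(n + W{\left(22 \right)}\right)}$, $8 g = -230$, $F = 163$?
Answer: $\frac{61}{734082} - \frac{\sqrt{944755}}{1468164} \approx -0.00057894$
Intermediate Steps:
$g = - \frac{115}{4}$ ($g = \frac{1}{8} \left(-230\right) = - \frac{115}{4} \approx -28.75$)
$f{\left(w \right)} = 163 + w$
$u{\left(n \right)} = \sqrt{n + \left(21 + n\right) \left(- \frac{115}{4} + n\right)}$ ($u{\left(n \right)} = \sqrt{n + \left(n - \frac{115}{4}\right) \left(n + 21\right)} = \sqrt{n + \left(- \frac{115}{4} + n\right) \left(21 + n\right)} = \sqrt{n + \left(21 + n\right) \left(- \frac{115}{4} + n\right)}$)
$\frac{f{\left(-224 \right)} + u{\left(490 \right)}}{-270610 - 463472} = \frac{\left(163 - 224\right) + \frac{\sqrt{-2415 - 13230 + 4 \cdot 490^{2}}}{2}}{-270610 - 463472} = \frac{-61 + \frac{\sqrt{-2415 - 13230 + 4 \cdot 240100}}{2}}{-734082} = \left(-61 + \frac{\sqrt{-2415 - 13230 + 960400}}{2}\right) \left(- \frac{1}{734082}\right) = \left(-61 + \frac{\sqrt{944755}}{2}\right) \left(- \frac{1}{734082}\right) = \frac{61}{734082} - \frac{\sqrt{944755}}{1468164}$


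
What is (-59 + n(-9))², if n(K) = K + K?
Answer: 5929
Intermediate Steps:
n(K) = 2*K
(-59 + n(-9))² = (-59 + 2*(-9))² = (-59 - 18)² = (-77)² = 5929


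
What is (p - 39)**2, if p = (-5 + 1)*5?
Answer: 3481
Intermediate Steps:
p = -20 (p = -4*5 = -20)
(p - 39)**2 = (-20 - 39)**2 = (-59)**2 = 3481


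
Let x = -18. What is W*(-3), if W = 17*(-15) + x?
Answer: 819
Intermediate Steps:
W = -273 (W = 17*(-15) - 18 = -255 - 18 = -273)
W*(-3) = -273*(-3) = 819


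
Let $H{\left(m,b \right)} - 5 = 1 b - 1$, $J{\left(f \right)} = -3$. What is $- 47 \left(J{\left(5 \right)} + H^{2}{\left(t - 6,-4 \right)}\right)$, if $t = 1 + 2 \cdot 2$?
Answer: $141$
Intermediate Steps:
$t = 5$ ($t = 1 + 4 = 5$)
$H{\left(m,b \right)} = 4 + b$ ($H{\left(m,b \right)} = 5 + \left(1 b - 1\right) = 5 + \left(b - 1\right) = 5 + \left(-1 + b\right) = 4 + b$)
$- 47 \left(J{\left(5 \right)} + H^{2}{\left(t - 6,-4 \right)}\right) = - 47 \left(-3 + \left(4 - 4\right)^{2}\right) = - 47 \left(-3 + 0^{2}\right) = - 47 \left(-3 + 0\right) = \left(-47\right) \left(-3\right) = 141$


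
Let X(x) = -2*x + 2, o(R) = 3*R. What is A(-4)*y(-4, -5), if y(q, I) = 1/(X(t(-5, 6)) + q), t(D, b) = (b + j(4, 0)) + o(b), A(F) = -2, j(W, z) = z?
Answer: 1/25 ≈ 0.040000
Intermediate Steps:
t(D, b) = 4*b (t(D, b) = (b + 0) + 3*b = b + 3*b = 4*b)
X(x) = 2 - 2*x
y(q, I) = 1/(-46 + q) (y(q, I) = 1/((2 - 8*6) + q) = 1/((2 - 2*24) + q) = 1/((2 - 48) + q) = 1/(-46 + q))
A(-4)*y(-4, -5) = -2/(-46 - 4) = -2/(-50) = -2*(-1/50) = 1/25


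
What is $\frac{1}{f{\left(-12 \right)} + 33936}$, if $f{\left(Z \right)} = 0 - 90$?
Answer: $\frac{1}{33846} \approx 2.9546 \cdot 10^{-5}$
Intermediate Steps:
$f{\left(Z \right)} = -90$
$\frac{1}{f{\left(-12 \right)} + 33936} = \frac{1}{-90 + 33936} = \frac{1}{33846}$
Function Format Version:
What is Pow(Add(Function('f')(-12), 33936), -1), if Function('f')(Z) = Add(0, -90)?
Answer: Rational(1, 33846) ≈ 2.9546e-5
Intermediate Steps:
Function('f')(Z) = -90
Pow(Add(Function('f')(-12), 33936), -1) = Pow(Add(-90, 33936), -1) = Pow(33846, -1) = Rational(1, 33846)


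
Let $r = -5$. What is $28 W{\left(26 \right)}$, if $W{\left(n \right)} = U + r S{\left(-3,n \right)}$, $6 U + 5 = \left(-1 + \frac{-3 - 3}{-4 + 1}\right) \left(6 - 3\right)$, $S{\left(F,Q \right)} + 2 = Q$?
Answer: $- \frac{10108}{3} \approx -3369.3$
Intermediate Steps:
$S{\left(F,Q \right)} = -2 + Q$
$U = - \frac{1}{3}$ ($U = - \frac{5}{6} + \frac{\left(-1 + \frac{-3 - 3}{-4 + 1}\right) \left(6 - 3\right)}{6} = - \frac{5}{6} + \frac{\left(-1 - \frac{6}{-3}\right) 3}{6} = - \frac{5}{6} + \frac{\left(-1 - -2\right) 3}{6} = - \frac{5}{6} + \frac{\left(-1 + 2\right) 3}{6} = - \frac{5}{6} + \frac{1 \cdot 3}{6} = - \frac{5}{6} + \frac{1}{6} \cdot 3 = - \frac{5}{6} + \frac{1}{2} = - \frac{1}{3} \approx -0.33333$)
$W{\left(n \right)} = \frac{29}{3} - 5 n$ ($W{\left(n \right)} = - \frac{1}{3} - 5 \left(-2 + n\right) = - \frac{1}{3} - \left(-10 + 5 n\right) = \frac{29}{3} - 5 n$)
$28 W{\left(26 \right)} = 28 \left(\frac{29}{3} - 130\right) = 28 \left(- \frac{361}{3}\right) = - \frac{10108}{3}$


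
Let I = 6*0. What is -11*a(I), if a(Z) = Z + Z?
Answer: 0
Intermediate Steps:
I = 0
a(Z) = 2*Z
-11*a(I) = -22*0 = -11*0 = 0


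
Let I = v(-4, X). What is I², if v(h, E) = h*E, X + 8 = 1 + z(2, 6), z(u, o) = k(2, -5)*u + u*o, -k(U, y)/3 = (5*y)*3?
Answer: 3312400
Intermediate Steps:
k(U, y) = -45*y (k(U, y) = -3*5*y*3 = -45*y)
z(u, o) = 225*u + o*u (z(u, o) = (-45*(-5))*u + u*o = 225*u + o*u)
X = 455 (X = -8 + (1 + 2*(225 + 6)) = -8 + (1 + 2*231) = -8 + (1 + 462) = -8 + 463 = 455)
v(h, E) = E*h
I = -1820 (I = 455*(-4) = -1820)
I² = (-1820)² = 3312400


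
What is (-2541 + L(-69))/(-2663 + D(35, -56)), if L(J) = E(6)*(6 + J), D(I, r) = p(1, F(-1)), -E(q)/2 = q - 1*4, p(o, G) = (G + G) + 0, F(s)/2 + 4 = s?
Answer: 2289/2683 ≈ 0.85315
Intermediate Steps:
F(s) = -8 + 2*s
p(o, G) = 2*G (p(o, G) = 2*G + 0 = 2*G)
E(q) = 8 - 2*q (E(q) = -2*(q - 1*4) = -2*(q - 4) = -2*(-4 + q) = 8 - 2*q)
D(I, r) = -20 (D(I, r) = 2*(-8 + 2*(-1)) = 2*(-8 - 2) = 2*(-10) = -20)
L(J) = -24 - 4*J (L(J) = (8 - 2*6)*(6 + J) = (8 - 12)*(6 + J) = -4*(6 + J) = -24 - 4*J)
(-2541 + L(-69))/(-2663 + D(35, -56)) = (-2541 + (-24 - 4*(-69)))/(-2663 - 20) = (-2541 + (-24 + 276))/(-2683) = (-2541 + 252)*(-1/2683) = -2289*(-1/2683) = 2289/2683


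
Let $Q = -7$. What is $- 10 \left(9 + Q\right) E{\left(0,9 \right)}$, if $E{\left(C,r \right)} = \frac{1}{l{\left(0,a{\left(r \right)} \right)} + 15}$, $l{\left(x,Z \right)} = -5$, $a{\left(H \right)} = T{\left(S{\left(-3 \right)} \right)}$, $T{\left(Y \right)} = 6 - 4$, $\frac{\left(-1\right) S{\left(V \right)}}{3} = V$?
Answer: $-2$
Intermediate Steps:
$S{\left(V \right)} = - 3 V$
$T{\left(Y \right)} = 2$ ($T{\left(Y \right)} = 6 - 4 = 2$)
$a{\left(H \right)} = 2$
$E{\left(C,r \right)} = \frac{1}{10}$ ($E{\left(C,r \right)} = \frac{1}{-5 + 15} = \frac{1}{10}$)
$- 10 \left(9 + Q\right) E{\left(0,9 \right)} = - 10 \left(9 - 7\right) \frac{1}{10} = \left(-10\right) 2 \cdot \frac{1}{10} = \left(-20\right) \frac{1}{10} = -2$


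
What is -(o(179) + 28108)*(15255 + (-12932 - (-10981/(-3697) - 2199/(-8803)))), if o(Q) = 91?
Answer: -2128926416743653/32544691 ≈ -6.5415e+7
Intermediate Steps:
-(o(179) + 28108)*(15255 + (-12932 - (-10981/(-3697) - 2199/(-8803)))) = -(91 + 28108)*(15255 + (-12932 - (-10981/(-3697) - 2199/(-8803)))) = -28199*(15255 + (-12932 - (-10981*(-1/3697) - 2199*(-1/8803)))) = -28199*(15255 + (-12932 - (10981/3697 + 2199/8803))) = -28199*(15255 + (-12932 - 1*104795446/32544691)) = -28199*(15255 + (-12932 - 104795446/32544691)) = -28199*(15255 - 420972739458/32544691) = -28199*75496521747/32544691 = -1*2128926416743653/32544691 = -2128926416743653/32544691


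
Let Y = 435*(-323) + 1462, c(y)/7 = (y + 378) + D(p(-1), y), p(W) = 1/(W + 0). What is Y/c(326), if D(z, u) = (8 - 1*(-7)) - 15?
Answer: -139043/4928 ≈ -28.215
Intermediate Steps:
p(W) = 1/W
D(z, u) = 0 (D(z, u) = (8 + 7) - 15 = 15 - 15 = 0)
c(y) = 2646 + 7*y (c(y) = 7*((y + 378) + 0) = 7*((378 + y) + 0) = 7*(378 + y) = 2646 + 7*y)
Y = -139043 (Y = -140505 + 1462 = -139043)
Y/c(326) = -139043/(2646 + 7*326) = -139043/(2646 + 2282) = -139043/4928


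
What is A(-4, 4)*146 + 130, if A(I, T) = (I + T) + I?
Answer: -454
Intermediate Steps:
A(I, T) = T + 2*I
A(-4, 4)*146 + 130 = (4 + 2*(-4))*146 + 130 = (4 - 8)*146 + 130 = -4*146 + 130 = -584 + 130 = -454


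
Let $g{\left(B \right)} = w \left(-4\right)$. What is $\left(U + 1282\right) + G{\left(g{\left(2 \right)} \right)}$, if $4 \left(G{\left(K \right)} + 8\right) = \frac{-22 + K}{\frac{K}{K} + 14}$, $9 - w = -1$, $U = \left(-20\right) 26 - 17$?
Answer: $\frac{22079}{30} \approx 735.97$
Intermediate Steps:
$U = -537$ ($U = -520 - 17 = -537$)
$w = 10$ ($w = 9 - -1 = 9 + 1 = 10$)
$g{\left(B \right)} = -40$ ($g{\left(B \right)} = 10 \left(-4\right) = -40$)
$G{\left(K \right)} = - \frac{251}{30} + \frac{K}{60}$ ($G{\left(K \right)} = -8 + \frac{\left(-22 + K\right) \frac{1}{\frac{K}{K} + 14}}{4} = -8 + \frac{\left(-22 + K\right) \frac{1}{1 + 14}}{4} = -8 + \frac{\left(-22 + K\right) \frac{1}{15}}{4} = -8 + \frac{- \frac{22}{15} + \frac{K}{15}}{4} = -8 + \left(- \frac{11}{30} + \frac{K}{60}\right) = - \frac{251}{30} + \frac{K}{60}$)
$\left(U + 1282\right) + G{\left(g{\left(2 \right)} \right)} = \left(-537 + 1282\right) + \left(- \frac{251}{30} + \frac{1}{60} \left(-40\right)\right) = 745 - \frac{271}{30} = \frac{22079}{30}$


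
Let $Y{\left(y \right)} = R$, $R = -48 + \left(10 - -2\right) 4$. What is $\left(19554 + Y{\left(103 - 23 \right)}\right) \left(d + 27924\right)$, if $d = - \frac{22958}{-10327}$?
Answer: $\frac{5639258348724}{10327} \approx 5.4607 \cdot 10^{8}$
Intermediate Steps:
$d = \frac{22958}{10327}$ ($d = \left(-22958\right) \left(- \frac{1}{10327}\right) = \frac{22958}{10327} \approx 2.2231$)
$R = 0$ ($R = -48 + \left(10 + 2\right) 4 = -48 + 12 \cdot 4 = -48 + 48 = 0$)
$Y{\left(y \right)} = 0$
$\left(19554 + Y{\left(103 - 23 \right)}\right) \left(d + 27924\right) = \left(19554 + 0\right) \left(\frac{22958}{10327} + 27924\right) = 19554 \cdot \frac{288394106}{10327} = \frac{5639258348724}{10327}$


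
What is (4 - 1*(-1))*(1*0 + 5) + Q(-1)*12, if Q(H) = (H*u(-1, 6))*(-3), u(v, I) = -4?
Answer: -119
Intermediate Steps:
Q(H) = 12*H (Q(H) = (H*(-4))*(-3) = -4*H*(-3) = 12*H)
(4 - 1*(-1))*(1*0 + 5) + Q(-1)*12 = (4 - 1*(-1))*(1*0 + 5) + (12*(-1))*12 = (4 + 1)*(0 + 5) - 12*12 = 5*5 - 144 = 25 - 144 = -119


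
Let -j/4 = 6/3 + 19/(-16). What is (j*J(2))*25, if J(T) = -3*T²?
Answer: 975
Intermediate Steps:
j = -13/4 (j = -4*(6/3 + 19/(-16)) = -4*(6*(⅓) + 19*(-1/16)) = -4*(2 - 19/16) = -4*13/16 = -13/4 ≈ -3.2500)
(j*J(2))*25 = -(-39)*2²/4*25 = -(-39)*4/4*25 = -13/4*(-12)*25 = 39*25 = 975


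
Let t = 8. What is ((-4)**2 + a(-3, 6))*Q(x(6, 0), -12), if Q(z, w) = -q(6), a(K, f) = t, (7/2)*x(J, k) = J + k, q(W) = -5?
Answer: 120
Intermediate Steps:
x(J, k) = 2*J/7 + 2*k/7 (x(J, k) = 2*(J + k)/7 = 2*J/7 + 2*k/7)
a(K, f) = 8
Q(z, w) = 5 (Q(z, w) = -1*(-5) = 5)
((-4)**2 + a(-3, 6))*Q(x(6, 0), -12) = ((-4)**2 + 8)*5 = (16 + 8)*5 = 24*5 = 120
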